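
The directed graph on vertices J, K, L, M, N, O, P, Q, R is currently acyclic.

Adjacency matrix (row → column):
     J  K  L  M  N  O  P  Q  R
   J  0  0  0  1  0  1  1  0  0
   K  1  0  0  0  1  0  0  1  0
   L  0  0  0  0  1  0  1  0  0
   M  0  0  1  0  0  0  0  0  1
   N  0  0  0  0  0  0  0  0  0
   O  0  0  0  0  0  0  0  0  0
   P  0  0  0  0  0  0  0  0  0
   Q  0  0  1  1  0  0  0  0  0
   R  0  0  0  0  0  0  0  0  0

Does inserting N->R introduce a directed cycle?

No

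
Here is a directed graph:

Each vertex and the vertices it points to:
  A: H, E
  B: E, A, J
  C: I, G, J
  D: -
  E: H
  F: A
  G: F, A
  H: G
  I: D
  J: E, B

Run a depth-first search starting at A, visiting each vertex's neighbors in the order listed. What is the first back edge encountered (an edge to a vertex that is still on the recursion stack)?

DFS from A (visiting each vertex's neighbors in the order listed); mark gray on enter, black on exit:
A gray
  H gray
    G gray
      F gray
        F→A: A is gray → back edge
First back edge: F → A.

F→A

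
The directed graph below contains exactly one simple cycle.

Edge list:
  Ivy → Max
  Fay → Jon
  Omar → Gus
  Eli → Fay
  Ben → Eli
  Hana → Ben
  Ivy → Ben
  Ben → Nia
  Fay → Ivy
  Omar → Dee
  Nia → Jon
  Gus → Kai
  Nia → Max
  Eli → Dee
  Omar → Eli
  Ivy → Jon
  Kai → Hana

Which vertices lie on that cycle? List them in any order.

DFS with gray/black marking from Eli:
Eli gray
  Dee gray
  Dee black
  Fay gray
    Ivy gray
      Ben gray
        Nia gray
          Max gray
          Max black
          Jon gray
          Jon black
        Nia black
        Ben→Eli: Eli is gray → back edge
Back edge closes the cycle Eli → Fay → Ivy → Ben → Eli; its vertices are {Ben, Eli, Fay, Ivy}.

Ben, Eli, Fay, Ivy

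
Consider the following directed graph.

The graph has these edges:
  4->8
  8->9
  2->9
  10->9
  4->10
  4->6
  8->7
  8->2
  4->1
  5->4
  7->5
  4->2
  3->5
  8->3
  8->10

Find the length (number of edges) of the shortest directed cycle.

For each vertex v, BFS finds the shortest path from v back to v.
The shortest such closed walk is 4 → 8 → 7 → 5 → 4, length 4.

4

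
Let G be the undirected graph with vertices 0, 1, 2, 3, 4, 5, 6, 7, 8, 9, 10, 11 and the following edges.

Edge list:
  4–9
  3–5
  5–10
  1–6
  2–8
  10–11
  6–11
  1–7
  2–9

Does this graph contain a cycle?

No

DFS, tracking each vertex's parent; an edge to a visited non-parent vertex closes a cycle.
Start from 1:
visit 1 (parent –)
  visit 7 (parent 1)
    7–1: parent, skip
  visit 6 (parent 1)
    6–1: parent, skip
    visit 11 (parent 6)
      11–6: parent, skip
      visit 10 (parent 11)
        10–11: parent, skip
        visit 5 (parent 10)
          visit 3 (parent 5)
            3–5: parent, skip
          5–10: parent, skip
visit 0 (parent –)
visit 2 (parent –)
  visit 9 (parent 2)
    visit 4 (parent 9)
      4–9: parent, skip
    9–2: parent, skip
  visit 8 (parent 2)
    8–2: parent, skip
No non-parent visited neighbor found — the graph is a forest.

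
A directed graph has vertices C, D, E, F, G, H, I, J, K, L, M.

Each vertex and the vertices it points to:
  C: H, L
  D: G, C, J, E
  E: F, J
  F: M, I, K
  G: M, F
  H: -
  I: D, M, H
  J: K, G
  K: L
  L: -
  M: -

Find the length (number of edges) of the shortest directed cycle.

4

For each vertex v, BFS finds the shortest path from v back to v.
The shortest such closed walk is I → D → E → F → I, length 4.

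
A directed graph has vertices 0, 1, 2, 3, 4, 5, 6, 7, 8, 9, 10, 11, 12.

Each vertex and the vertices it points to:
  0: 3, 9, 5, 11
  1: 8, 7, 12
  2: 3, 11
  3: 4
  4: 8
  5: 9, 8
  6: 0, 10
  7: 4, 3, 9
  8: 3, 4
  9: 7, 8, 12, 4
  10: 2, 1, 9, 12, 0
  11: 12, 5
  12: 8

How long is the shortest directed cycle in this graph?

For each vertex v, BFS finds the shortest path from v back to v.
The shortest such closed walk is 7 → 9 → 7, length 2.

2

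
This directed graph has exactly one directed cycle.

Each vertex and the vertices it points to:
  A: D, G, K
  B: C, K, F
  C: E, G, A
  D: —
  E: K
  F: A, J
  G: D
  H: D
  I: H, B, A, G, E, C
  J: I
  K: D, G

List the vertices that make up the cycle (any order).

DFS with gray/black marking from F:
F gray
  A gray
    D gray
    D black
    G gray
      G→D: D black — skip
    G black
    K gray
      K→D: D black — skip
      K→G: G black — skip
    K black
  A black
  J gray
    I gray
      H gray
        H→D: D black — skip
      H black
      B gray
        C gray
          E gray
            E→K: K black — skip
          E black
          C→G: G black — skip
          C→A: A black — skip
        C black
        B→K: K black — skip
        B→F: F is gray → back edge
Back edge closes the cycle F → J → I → B → F; its vertices are {B, F, I, J}.

B, F, I, J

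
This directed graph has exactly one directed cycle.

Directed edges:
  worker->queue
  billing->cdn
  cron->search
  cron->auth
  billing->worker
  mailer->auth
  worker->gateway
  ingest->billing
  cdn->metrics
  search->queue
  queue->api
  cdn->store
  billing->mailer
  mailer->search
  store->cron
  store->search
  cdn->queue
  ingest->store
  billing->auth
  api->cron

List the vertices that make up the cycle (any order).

api, cron, queue, search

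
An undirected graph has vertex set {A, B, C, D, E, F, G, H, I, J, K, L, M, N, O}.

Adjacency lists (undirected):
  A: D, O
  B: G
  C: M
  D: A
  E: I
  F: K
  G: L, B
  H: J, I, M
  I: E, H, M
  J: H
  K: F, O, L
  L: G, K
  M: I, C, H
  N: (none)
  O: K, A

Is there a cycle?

Yes

DFS, tracking each vertex's parent; an edge to a visited non-parent vertex closes a cycle.
Start from M:
visit M (parent –)
  visit I (parent M)
    visit E (parent I)
      E–I: parent, skip
    visit H (parent I)
      visit J (parent H)
        J–H: parent, skip
      H–I: parent, skip
      H–M: M visited and ≠ parent → cycle
Cycle: M – I – H – M.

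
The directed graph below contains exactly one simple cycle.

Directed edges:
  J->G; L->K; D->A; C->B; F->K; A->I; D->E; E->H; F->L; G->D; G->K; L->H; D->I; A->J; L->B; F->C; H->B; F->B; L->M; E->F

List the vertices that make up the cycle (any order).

DFS with gray/black marking from J:
J gray
  G gray
    D gray
      I gray
      I black
      A gray
        A→J: J is gray → back edge
Back edge closes the cycle J → G → D → A → J; its vertices are {A, D, G, J}.

A, D, G, J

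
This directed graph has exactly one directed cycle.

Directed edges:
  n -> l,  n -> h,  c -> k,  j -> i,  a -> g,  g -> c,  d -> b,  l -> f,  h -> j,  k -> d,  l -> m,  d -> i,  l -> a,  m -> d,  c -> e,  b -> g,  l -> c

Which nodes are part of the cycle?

b, c, d, g, k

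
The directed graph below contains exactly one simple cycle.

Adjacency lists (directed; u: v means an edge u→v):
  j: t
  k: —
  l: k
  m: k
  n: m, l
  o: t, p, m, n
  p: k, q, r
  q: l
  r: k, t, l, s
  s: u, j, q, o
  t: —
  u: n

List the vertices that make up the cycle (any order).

o, p, r, s

DFS with gray/black marking from s:
s gray
  u gray
    n gray
      m gray
        k gray
        k black
      m black
      l gray
        l→k: k black — skip
      l black
    n black
  u black
  j gray
    t gray
    t black
  j black
  q gray
    q→l: l black — skip
  q black
  o gray
    o→t: t black — skip
    p gray
      p→k: k black — skip
      p→q: q black — skip
      r gray
        r→k: k black — skip
        r→t: t black — skip
        r→l: l black — skip
        r→s: s is gray → back edge
Back edge closes the cycle s → o → p → r → s; its vertices are {o, p, r, s}.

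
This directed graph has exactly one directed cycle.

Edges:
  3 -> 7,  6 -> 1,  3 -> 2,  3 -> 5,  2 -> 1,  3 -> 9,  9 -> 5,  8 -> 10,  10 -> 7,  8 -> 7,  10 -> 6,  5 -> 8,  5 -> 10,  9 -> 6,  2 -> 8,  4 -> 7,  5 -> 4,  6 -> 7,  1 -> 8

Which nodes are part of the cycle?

1, 6, 8, 10

DFS with gray/black marking from 6:
6 gray
  7 gray
  7 black
  1 gray
    8 gray
      8→7: 7 black — skip
      10 gray
        10→6: 6 is gray → back edge
Back edge closes the cycle 6 → 1 → 8 → 10 → 6; its vertices are {1, 6, 8, 10}.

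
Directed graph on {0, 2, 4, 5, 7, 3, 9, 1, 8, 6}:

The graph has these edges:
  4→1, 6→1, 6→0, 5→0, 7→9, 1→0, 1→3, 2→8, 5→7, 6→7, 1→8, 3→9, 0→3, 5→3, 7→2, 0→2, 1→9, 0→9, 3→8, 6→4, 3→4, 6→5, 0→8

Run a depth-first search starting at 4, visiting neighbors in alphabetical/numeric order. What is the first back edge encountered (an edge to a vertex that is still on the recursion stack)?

3->4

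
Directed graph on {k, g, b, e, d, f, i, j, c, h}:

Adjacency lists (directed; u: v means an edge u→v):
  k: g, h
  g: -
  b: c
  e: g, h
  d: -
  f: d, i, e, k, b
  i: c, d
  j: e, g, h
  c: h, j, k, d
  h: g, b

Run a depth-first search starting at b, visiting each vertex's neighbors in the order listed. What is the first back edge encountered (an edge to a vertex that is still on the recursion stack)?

DFS from b (visiting each vertex's neighbors in the order listed); mark gray on enter, black on exit:
b gray
  c gray
    h gray
      g gray
      g black
      h→b: b is gray → back edge
First back edge: h → b.

h→b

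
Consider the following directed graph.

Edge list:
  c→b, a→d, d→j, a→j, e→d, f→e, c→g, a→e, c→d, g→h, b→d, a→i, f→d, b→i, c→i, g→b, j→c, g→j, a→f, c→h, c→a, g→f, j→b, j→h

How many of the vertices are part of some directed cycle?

8

A vertex is on a directed cycle iff it belongs to a strongly connected component of size ≥ 2 (or has a self-loop).
The vertices on cycles are {a, b, c, d, e, f, g, j} — 8 in total.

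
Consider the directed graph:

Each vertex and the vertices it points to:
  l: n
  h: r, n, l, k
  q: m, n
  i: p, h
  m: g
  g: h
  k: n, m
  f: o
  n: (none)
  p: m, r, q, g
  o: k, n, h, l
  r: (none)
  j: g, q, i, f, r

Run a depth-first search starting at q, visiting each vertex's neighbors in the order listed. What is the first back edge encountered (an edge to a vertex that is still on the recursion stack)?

k->m

DFS from q (visiting each vertex's neighbors in the order listed); mark gray on enter, black on exit:
q gray
  m gray
    g gray
      h gray
        r gray
        r black
        n gray
        n black
        l gray
          l→n: n black — skip
        l black
        k gray
          k→n: n black — skip
          k→m: m is gray → back edge
First back edge: k → m.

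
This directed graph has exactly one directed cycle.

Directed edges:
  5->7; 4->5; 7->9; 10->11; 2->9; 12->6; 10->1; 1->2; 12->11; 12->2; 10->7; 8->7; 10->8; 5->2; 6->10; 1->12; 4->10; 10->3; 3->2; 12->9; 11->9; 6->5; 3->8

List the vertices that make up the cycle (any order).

1, 6, 10, 12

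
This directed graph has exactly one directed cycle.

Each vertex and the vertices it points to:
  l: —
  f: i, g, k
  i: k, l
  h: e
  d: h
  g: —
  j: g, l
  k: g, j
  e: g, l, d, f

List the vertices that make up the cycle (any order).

d, e, h

DFS with gray/black marking from e:
e gray
  g gray
  g black
  l gray
  l black
  d gray
    h gray
      h→e: e is gray → back edge
Back edge closes the cycle e → d → h → e; its vertices are {d, e, h}.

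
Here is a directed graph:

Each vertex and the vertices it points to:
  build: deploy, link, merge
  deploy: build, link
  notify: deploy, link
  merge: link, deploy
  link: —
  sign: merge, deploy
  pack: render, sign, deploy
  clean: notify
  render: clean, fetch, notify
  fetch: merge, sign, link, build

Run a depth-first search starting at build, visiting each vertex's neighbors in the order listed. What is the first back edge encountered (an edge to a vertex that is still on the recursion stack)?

deploy->build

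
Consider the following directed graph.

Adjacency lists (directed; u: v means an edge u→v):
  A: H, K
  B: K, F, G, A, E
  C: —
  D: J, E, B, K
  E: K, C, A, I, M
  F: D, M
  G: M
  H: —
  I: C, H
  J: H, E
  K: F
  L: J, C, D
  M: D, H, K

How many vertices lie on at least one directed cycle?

A vertex is on a directed cycle iff it belongs to a strongly connected component of size ≥ 2 (or has a self-loop).
The vertices on cycles are {A, B, D, E, F, G, J, K, M} — 9 in total.

9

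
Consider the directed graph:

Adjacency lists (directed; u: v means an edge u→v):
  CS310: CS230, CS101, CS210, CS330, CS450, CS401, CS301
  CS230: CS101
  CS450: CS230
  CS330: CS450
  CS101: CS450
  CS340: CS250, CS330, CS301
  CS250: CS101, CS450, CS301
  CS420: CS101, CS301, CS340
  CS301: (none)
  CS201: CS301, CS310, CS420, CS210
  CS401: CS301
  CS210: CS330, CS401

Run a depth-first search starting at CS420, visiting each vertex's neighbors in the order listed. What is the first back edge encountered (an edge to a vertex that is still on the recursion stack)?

CS230->CS101

DFS from CS420 (visiting each vertex's neighbors in the order listed); mark gray on enter, black on exit:
CS420 gray
  CS101 gray
    CS450 gray
      CS230 gray
        CS230→CS101: CS101 is gray → back edge
First back edge: CS230 → CS101.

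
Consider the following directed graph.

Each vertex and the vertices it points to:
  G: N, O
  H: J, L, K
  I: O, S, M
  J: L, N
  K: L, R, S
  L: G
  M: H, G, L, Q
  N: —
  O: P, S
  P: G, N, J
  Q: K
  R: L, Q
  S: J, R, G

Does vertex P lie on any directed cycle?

Yes

P is on a cycle iff P can reach itself via ≥1 edge.
P → G → O → P — yes.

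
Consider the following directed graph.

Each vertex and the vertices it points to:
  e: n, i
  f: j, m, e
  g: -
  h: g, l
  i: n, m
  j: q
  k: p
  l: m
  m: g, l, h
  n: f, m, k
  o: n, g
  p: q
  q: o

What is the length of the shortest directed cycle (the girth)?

2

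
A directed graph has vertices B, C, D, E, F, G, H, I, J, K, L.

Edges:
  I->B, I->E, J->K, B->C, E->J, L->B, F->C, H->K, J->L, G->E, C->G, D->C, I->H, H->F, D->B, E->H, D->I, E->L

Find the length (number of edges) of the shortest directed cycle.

5

For each vertex v, BFS finds the shortest path from v back to v.
The shortest such closed walk is E → L → B → C → G → E, length 5.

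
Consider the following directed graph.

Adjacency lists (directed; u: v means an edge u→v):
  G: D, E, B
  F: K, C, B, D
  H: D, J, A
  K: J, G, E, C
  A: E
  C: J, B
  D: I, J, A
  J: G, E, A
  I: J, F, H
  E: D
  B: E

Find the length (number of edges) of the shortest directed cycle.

3

For each vertex v, BFS finds the shortest path from v back to v.
The shortest such closed walk is I → H → D → I, length 3.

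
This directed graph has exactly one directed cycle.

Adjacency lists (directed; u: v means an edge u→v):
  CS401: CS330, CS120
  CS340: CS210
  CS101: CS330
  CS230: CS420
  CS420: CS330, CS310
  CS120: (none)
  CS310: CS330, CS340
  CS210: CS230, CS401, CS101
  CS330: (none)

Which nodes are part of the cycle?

CS210, CS230, CS310, CS340, CS420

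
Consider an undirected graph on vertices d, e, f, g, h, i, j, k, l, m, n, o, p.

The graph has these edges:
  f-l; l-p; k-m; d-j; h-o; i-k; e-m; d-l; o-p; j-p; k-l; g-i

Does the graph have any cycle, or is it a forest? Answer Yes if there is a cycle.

Yes

DFS, tracking each vertex's parent; an edge to a visited non-parent vertex closes a cycle.
Start from f:
visit f (parent –)
  visit l (parent f)
    visit p (parent l)
      p–l: parent, skip
      visit o (parent p)
        visit h (parent o)
          h–o: parent, skip
        o–p: parent, skip
      visit j (parent p)
        visit d (parent j)
          d–l: l visited and ≠ parent → cycle
Cycle: l – p – j – d – l.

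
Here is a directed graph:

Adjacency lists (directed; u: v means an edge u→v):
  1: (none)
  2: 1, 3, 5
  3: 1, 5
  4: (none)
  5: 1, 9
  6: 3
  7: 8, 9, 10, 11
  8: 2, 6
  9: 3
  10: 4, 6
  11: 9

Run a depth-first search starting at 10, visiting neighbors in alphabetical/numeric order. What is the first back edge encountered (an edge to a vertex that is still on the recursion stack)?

9->3

DFS from 10 (visiting neighbors in alphabetical/numeric order); mark gray on enter, black on exit:
10 gray
  4 gray
  4 black
  6 gray
    3 gray
      1 gray
      1 black
      5 gray
        5→1: 1 black — skip
        9 gray
          9→3: 3 is gray → back edge
First back edge: 9 → 3.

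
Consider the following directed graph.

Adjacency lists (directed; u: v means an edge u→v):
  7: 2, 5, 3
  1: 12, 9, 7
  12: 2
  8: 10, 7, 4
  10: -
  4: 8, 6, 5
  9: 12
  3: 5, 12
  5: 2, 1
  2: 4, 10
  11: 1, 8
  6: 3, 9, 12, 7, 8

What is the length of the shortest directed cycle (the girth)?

2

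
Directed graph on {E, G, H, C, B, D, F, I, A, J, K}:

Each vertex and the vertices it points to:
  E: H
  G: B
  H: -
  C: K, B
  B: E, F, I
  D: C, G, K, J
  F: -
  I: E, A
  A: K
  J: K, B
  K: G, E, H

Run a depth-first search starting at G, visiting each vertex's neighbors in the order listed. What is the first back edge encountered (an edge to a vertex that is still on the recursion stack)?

K->G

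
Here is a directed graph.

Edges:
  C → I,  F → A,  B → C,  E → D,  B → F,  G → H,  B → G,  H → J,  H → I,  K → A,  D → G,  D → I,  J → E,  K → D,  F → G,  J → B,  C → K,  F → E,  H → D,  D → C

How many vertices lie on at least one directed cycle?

A vertex is on a directed cycle iff it belongs to a strongly connected component of size ≥ 2 (or has a self-loop).
The vertices on cycles are {B, C, D, E, F, G, H, J, K} — 9 in total.

9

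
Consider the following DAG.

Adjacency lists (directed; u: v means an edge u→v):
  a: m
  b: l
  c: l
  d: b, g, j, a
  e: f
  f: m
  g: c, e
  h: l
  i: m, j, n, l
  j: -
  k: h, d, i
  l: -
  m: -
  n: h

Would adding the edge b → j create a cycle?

Adding b→j creates a cycle iff j can already reach b.
Explore from j: no path reaches b. The graph stays acyclic.

No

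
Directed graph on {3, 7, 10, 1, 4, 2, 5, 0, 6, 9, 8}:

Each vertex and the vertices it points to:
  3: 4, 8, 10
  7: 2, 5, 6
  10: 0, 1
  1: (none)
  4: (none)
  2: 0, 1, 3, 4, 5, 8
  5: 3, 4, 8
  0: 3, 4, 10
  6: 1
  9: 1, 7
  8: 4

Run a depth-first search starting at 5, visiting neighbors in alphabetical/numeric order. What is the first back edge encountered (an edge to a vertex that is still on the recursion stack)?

0->3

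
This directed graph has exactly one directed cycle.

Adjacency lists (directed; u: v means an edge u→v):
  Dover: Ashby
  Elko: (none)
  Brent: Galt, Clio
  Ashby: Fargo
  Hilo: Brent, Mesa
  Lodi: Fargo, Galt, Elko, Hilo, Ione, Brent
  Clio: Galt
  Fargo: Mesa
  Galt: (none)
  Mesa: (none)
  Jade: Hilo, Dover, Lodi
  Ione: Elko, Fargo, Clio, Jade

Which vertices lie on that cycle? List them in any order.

DFS with gray/black marking from Jade:
Jade gray
  Hilo gray
    Brent gray
      Galt gray
      Galt black
      Clio gray
        Clio→Galt: Galt black — skip
      Clio black
    Brent black
    Mesa gray
    Mesa black
  Hilo black
  Dover gray
    Ashby gray
      Fargo gray
        Fargo→Mesa: Mesa black — skip
      Fargo black
    Ashby black
  Dover black
  Lodi gray
    Lodi→Fargo: Fargo black — skip
    Lodi→Galt: Galt black — skip
    Elko gray
    Elko black
    Lodi→Hilo: Hilo black — skip
    Ione gray
      Ione→Elko: Elko black — skip
      Ione→Fargo: Fargo black — skip
      Ione→Clio: Clio black — skip
      Ione→Jade: Jade is gray → back edge
Back edge closes the cycle Jade → Lodi → Ione → Jade; its vertices are {Ione, Jade, Lodi}.

Ione, Jade, Lodi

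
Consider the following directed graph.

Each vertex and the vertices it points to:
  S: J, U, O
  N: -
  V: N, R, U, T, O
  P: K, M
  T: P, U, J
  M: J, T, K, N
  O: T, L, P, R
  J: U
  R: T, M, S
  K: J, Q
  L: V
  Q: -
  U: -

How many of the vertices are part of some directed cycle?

8

A vertex is on a directed cycle iff it belongs to a strongly connected component of size ≥ 2 (or has a self-loop).
The vertices on cycles are {L, M, O, P, R, S, T, V} — 8 in total.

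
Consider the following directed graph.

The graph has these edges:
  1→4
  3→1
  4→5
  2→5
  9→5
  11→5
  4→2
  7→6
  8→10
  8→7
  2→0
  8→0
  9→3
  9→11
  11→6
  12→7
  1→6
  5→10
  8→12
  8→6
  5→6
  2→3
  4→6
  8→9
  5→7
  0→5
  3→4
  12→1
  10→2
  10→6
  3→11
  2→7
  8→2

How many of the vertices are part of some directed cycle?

A vertex is on a directed cycle iff it belongs to a strongly connected component of size ≥ 2 (or has a self-loop).
The vertices on cycles are {0, 1, 2, 3, 4, 5, 10, 11} — 8 in total.

8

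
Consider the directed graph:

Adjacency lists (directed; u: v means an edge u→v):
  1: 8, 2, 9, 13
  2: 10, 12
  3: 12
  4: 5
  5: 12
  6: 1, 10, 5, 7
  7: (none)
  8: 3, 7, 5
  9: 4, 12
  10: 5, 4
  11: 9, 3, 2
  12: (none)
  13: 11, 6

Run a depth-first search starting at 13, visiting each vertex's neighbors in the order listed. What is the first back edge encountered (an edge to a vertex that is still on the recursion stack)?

DFS from 13 (visiting each vertex's neighbors in the order listed); mark gray on enter, black on exit:
13 gray
  11 gray
    9 gray
      4 gray
        5 gray
          12 gray
          12 black
        5 black
      4 black
      9→12: 12 black — skip
    9 black
    3 gray
      3→12: 12 black — skip
    3 black
    2 gray
      10 gray
        10→5: 5 black — skip
        10→4: 4 black — skip
      10 black
      2→12: 12 black — skip
    2 black
  11 black
  6 gray
    1 gray
      8 gray
        8→3: 3 black — skip
        7 gray
        7 black
        8→5: 5 black — skip
      8 black
      1→2: 2 black — skip
      1→9: 9 black — skip
      1→13: 13 is gray → back edge
First back edge: 1 → 13.

1→13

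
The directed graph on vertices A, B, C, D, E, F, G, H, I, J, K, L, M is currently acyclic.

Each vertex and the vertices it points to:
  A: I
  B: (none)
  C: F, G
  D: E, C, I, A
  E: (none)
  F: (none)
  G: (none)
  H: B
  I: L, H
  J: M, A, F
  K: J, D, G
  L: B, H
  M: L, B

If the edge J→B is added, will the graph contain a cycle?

No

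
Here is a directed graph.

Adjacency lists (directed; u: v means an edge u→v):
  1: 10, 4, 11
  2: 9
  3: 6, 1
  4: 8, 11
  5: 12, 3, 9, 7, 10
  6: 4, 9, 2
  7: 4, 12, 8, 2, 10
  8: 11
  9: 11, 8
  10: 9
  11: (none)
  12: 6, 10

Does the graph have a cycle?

No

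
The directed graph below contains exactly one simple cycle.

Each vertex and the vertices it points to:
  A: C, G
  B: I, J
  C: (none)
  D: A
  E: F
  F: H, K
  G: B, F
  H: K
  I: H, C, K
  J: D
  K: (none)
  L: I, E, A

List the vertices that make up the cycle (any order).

A, B, D, G, J

DFS with gray/black marking from A:
A gray
  C gray
  C black
  G gray
    B gray
      I gray
        H gray
          K gray
          K black
        H black
        I→C: C black — skip
        I→K: K black — skip
      I black
      J gray
        D gray
          D→A: A is gray → back edge
Back edge closes the cycle A → G → B → J → D → A; its vertices are {A, B, D, G, J}.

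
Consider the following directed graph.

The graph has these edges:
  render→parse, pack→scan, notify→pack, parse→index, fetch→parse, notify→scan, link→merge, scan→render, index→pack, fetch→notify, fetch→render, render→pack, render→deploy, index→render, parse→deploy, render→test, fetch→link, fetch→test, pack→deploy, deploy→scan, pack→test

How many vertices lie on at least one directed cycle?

A vertex is on a directed cycle iff it belongs to a strongly connected component of size ≥ 2 (or has a self-loop).
The vertices on cycles are {pack, scan, index, parse, deploy, render} — 6 in total.

6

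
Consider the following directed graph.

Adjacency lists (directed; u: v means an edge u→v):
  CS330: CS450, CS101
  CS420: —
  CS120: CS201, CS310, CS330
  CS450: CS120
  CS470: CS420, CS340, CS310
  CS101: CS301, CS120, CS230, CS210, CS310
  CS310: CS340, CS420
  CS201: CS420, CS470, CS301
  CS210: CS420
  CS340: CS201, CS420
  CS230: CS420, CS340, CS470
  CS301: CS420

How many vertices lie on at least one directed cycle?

8

A vertex is on a directed cycle iff it belongs to a strongly connected component of size ≥ 2 (or has a self-loop).
The vertices on cycles are {CS101, CS120, CS201, CS310, CS330, CS340, CS450, CS470} — 8 in total.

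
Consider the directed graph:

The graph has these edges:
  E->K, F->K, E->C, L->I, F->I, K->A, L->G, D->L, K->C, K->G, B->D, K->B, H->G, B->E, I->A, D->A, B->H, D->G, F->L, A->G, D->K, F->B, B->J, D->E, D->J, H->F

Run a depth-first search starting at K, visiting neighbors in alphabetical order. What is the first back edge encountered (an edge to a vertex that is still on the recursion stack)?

E→K

DFS from K (visiting neighbors in alphabetical order); mark gray on enter, black on exit:
K gray
  A gray
    G gray
    G black
  A black
  B gray
    D gray
      D→A: A black — skip
      E gray
        C gray
        C black
        E→K: K is gray → back edge
First back edge: E → K.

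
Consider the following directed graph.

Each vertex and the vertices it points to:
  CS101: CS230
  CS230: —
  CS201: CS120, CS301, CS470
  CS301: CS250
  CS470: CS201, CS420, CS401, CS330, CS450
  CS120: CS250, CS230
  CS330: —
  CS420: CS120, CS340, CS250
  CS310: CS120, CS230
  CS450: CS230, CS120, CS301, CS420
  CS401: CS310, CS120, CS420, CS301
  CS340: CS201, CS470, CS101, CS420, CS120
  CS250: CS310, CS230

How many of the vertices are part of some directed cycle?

A vertex is on a directed cycle iff it belongs to a strongly connected component of size ≥ 2 (or has a self-loop).
The vertices on cycles are {CS120, CS201, CS250, CS310, CS340, CS401, CS420, CS450, CS470} — 9 in total.

9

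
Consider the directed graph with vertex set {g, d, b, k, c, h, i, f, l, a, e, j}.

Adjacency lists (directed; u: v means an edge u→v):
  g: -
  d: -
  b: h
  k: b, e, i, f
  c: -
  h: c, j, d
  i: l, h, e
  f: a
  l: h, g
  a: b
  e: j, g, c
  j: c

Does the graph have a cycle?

No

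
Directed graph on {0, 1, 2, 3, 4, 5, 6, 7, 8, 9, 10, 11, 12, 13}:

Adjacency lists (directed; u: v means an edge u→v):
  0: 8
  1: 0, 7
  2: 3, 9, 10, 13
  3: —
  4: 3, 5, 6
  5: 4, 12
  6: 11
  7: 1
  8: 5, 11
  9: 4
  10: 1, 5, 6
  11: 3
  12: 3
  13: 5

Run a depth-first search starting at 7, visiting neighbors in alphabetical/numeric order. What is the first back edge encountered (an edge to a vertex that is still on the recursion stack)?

4->5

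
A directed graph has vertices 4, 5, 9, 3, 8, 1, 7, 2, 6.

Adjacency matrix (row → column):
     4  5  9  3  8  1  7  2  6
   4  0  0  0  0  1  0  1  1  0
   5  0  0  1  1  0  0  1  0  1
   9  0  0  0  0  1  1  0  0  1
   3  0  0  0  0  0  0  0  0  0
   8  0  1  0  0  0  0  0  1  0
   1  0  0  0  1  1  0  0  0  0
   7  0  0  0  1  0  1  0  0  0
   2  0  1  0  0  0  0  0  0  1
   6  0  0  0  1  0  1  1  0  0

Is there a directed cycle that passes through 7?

Yes

7 is on a cycle iff 7 can reach itself via ≥1 edge.
7 → 1 → 8 → 5 → 7 — yes.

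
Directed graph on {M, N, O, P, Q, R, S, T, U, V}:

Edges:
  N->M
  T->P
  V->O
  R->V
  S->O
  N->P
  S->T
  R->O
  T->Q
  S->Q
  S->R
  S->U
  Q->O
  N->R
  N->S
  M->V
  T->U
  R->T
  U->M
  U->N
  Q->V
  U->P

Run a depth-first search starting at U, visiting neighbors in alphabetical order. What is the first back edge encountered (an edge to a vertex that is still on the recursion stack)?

DFS from U (visiting neighbors in alphabetical order); mark gray on enter, black on exit:
U gray
  M gray
    V gray
      O gray
      O black
    V black
  M black
  N gray
    N→M: M black — skip
    P gray
    P black
    R gray
      R→O: O black — skip
      T gray
        T→P: P black — skip
        Q gray
          Q→O: O black — skip
          Q→V: V black — skip
        Q black
        T→U: U is gray → back edge
First back edge: T → U.

T→U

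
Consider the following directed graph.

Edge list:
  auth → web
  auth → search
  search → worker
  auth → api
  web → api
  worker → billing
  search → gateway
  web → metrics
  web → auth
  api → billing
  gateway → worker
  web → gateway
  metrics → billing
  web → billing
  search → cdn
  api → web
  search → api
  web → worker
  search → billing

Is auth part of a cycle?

Yes

auth is on a cycle iff auth can reach itself via ≥1 edge.
auth → web → auth — yes.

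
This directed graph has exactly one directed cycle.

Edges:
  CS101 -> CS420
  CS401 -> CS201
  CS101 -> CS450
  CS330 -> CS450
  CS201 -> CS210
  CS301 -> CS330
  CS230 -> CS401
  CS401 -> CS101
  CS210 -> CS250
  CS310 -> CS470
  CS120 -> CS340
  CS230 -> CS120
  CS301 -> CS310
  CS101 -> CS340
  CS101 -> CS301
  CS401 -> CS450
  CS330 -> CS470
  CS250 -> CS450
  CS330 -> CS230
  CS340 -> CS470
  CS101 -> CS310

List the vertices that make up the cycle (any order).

CS101, CS230, CS301, CS330, CS401

DFS with gray/black marking from CS230:
CS230 gray
  CS120 gray
    CS340 gray
      CS470 gray
      CS470 black
    CS340 black
  CS120 black
  CS401 gray
    CS101 gray
      CS301 gray
        CS330 gray
          CS330→CS470: CS470 black — skip
          CS450 gray
          CS450 black
          CS330→CS230: CS230 is gray → back edge
Back edge closes the cycle CS230 → CS401 → CS101 → CS301 → CS330 → CS230; its vertices are {CS101, CS230, CS301, CS330, CS401}.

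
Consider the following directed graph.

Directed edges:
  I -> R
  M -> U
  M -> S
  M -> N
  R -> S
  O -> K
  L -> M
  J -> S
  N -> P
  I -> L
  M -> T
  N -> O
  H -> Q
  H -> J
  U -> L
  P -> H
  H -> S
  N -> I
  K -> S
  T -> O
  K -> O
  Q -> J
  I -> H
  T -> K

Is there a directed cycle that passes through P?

No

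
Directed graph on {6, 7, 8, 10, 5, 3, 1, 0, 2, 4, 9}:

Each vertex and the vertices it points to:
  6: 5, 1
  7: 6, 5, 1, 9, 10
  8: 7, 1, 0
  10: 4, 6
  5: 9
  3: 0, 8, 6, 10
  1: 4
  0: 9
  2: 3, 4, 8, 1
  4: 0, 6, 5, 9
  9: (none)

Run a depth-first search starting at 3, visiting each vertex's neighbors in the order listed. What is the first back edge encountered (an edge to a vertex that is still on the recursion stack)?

DFS from 3 (visiting each vertex's neighbors in the order listed); mark gray on enter, black on exit:
3 gray
  0 gray
    9 gray
    9 black
  0 black
  8 gray
    7 gray
      6 gray
        5 gray
          5→9: 9 black — skip
        5 black
        1 gray
          4 gray
            4→0: 0 black — skip
            4→6: 6 is gray → back edge
First back edge: 4 → 6.

4→6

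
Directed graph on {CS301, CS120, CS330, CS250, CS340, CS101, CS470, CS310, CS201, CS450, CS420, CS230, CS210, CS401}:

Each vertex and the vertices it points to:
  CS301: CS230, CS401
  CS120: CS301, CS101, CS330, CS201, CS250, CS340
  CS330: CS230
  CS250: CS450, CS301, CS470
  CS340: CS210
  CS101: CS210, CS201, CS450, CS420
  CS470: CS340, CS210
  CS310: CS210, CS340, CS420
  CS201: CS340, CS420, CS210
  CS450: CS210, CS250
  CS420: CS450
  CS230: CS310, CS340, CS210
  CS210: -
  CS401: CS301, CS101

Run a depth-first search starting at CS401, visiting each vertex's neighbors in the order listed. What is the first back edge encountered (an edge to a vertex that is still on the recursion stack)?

DFS from CS401 (visiting each vertex's neighbors in the order listed); mark gray on enter, black on exit:
CS401 gray
  CS301 gray
    CS230 gray
      CS310 gray
        CS210 gray
        CS210 black
        CS340 gray
          CS340→CS210: CS210 black — skip
        CS340 black
        CS420 gray
          CS450 gray
            CS450→CS210: CS210 black — skip
            CS250 gray
              CS250→CS450: CS450 is gray → back edge
First back edge: CS250 → CS450.

CS250→CS450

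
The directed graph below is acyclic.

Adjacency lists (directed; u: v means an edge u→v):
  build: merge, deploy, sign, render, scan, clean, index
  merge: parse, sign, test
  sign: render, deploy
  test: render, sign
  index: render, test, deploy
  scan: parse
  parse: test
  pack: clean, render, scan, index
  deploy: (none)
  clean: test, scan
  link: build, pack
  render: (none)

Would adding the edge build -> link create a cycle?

Yes

Adding build→link creates a cycle iff link can already reach build.
Path from link: link → build.
So link → … → build → link is a cycle.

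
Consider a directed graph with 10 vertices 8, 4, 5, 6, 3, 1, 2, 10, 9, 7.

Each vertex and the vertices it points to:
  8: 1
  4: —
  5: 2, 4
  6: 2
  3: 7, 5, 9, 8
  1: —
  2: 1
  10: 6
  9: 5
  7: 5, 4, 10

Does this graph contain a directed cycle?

No

DFS with white/gray/black marking, starting from 4:
4 gray
4 black
8 gray
  1 gray
  1 black
8 black
5 gray
  2 gray
    2→1: 1 black — skip
  2 black
  5→4: 4 black — skip
5 black
6 gray
  6→2: 2 black — skip
6 black
3 gray
  7 gray
    7→5: 5 black — skip
    7→4: 4 black — skip
    10 gray
      10→6: 6 black — skip
    10 black
  7 black
  3→5: 5 black — skip
  9 gray
    9→5: 5 black — skip
  9 black
  3→8: 8 black — skip
3 black
Every edge goes to a white or black vertex — no back edge, so the graph is acyclic.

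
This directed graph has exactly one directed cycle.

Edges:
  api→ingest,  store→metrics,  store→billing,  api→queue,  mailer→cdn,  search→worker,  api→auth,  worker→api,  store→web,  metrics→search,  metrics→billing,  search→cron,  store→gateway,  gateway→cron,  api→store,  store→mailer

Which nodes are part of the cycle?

api, store, search, worker, metrics

DFS with gray/black marking from store:
store gray
  gateway gray
    cron gray
    cron black
  gateway black
  billing gray
  billing black
  metrics gray
    search gray
      search→cron: cron black — skip
      worker gray
        api gray
          ingest gray
          ingest black
          api→store: store is gray → back edge
Back edge closes the cycle store → metrics → search → worker → api → store; its vertices are {api, store, search, worker, metrics}.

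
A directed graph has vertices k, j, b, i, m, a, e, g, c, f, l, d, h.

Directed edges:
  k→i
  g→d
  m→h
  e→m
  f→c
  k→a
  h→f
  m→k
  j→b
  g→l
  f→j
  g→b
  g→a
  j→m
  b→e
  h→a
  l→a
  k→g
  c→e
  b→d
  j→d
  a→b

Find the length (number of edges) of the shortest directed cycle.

4

For each vertex v, BFS finds the shortest path from v back to v.
The shortest such closed walk is h → f → j → m → h, length 4.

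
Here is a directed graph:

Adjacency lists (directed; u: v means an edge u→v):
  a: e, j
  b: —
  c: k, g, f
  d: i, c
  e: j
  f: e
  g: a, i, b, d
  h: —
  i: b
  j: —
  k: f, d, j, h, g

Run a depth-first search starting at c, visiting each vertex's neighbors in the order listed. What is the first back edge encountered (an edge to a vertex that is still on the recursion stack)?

d->c

DFS from c (visiting each vertex's neighbors in the order listed); mark gray on enter, black on exit:
c gray
  k gray
    f gray
      e gray
        j gray
        j black
      e black
    f black
    d gray
      i gray
        b gray
        b black
      i black
      d→c: c is gray → back edge
First back edge: d → c.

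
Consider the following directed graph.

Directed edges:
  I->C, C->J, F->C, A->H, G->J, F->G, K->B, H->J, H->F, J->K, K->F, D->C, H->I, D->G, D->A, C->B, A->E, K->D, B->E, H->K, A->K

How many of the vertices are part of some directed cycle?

9

A vertex is on a directed cycle iff it belongs to a strongly connected component of size ≥ 2 (or has a self-loop).
The vertices on cycles are {A, C, D, F, G, H, I, J, K} — 9 in total.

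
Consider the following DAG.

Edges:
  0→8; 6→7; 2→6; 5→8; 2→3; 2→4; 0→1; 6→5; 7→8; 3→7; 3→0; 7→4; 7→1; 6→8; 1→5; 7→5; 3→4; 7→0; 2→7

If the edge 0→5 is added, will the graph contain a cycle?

No

Adding 0→5 creates a cycle iff 5 can already reach 0.
Explore from 5: no path reaches 0. The graph stays acyclic.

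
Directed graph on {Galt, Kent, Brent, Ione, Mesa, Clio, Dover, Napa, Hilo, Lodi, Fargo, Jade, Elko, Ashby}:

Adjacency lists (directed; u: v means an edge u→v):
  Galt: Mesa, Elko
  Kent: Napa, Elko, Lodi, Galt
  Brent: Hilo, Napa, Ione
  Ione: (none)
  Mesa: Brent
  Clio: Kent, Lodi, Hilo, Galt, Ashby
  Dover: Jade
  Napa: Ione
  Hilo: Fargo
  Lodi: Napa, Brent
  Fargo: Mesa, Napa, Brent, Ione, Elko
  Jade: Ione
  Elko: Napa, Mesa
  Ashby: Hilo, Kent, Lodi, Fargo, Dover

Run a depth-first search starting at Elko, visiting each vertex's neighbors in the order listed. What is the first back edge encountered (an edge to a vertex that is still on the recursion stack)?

Fargo->Mesa

DFS from Elko (visiting each vertex's neighbors in the order listed); mark gray on enter, black on exit:
Elko gray
  Napa gray
    Ione gray
    Ione black
  Napa black
  Mesa gray
    Brent gray
      Hilo gray
        Fargo gray
          Fargo→Mesa: Mesa is gray → back edge
First back edge: Fargo → Mesa.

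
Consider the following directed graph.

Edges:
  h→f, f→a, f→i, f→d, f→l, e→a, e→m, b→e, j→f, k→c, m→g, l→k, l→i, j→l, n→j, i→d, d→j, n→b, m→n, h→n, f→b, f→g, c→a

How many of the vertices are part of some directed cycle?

9

A vertex is on a directed cycle iff it belongs to a strongly connected component of size ≥ 2 (or has a self-loop).
The vertices on cycles are {b, d, e, f, i, j, l, m, n} — 9 in total.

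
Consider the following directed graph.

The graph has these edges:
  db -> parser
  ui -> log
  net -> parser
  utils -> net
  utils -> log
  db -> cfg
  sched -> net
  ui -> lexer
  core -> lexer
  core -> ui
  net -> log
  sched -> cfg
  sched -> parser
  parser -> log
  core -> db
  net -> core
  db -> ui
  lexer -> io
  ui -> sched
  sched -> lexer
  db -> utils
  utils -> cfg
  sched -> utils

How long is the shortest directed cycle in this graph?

For each vertex v, BFS finds the shortest path from v back to v.
The shortest such closed walk is core → ui → sched → net → core, length 4.

4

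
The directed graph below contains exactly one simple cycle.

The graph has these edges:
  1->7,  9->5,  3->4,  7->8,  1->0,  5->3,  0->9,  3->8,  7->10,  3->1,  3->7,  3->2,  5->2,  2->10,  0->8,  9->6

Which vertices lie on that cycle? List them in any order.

0, 1, 3, 5, 9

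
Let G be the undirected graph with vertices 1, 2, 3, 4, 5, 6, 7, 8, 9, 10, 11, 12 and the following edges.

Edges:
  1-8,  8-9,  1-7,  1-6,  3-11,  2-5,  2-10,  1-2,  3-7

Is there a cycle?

DFS, tracking each vertex's parent; an edge to a visited non-parent vertex closes a cycle.
Start from 5:
visit 5 (parent –)
  visit 2 (parent 5)
    visit 10 (parent 2)
      10–2: parent, skip
    2–5: parent, skip
    visit 1 (parent 2)
      visit 6 (parent 1)
        6–1: parent, skip
      visit 8 (parent 1)
        visit 9 (parent 8)
          9–8: parent, skip
        8–1: parent, skip
      1–2: parent, skip
      visit 7 (parent 1)
        visit 3 (parent 7)
          3–7: parent, skip
          visit 11 (parent 3)
            11–3: parent, skip
        7–1: parent, skip
visit 4 (parent –)
visit 12 (parent –)
No non-parent visited neighbor found — the graph is a forest.

No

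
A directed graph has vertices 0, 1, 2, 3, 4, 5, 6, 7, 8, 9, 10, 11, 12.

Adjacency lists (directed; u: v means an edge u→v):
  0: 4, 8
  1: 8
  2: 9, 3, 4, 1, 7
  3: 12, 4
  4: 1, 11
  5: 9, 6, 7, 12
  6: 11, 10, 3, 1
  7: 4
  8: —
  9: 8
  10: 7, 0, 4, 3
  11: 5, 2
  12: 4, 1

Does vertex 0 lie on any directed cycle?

Yes

0 is on a cycle iff 0 can reach itself via ≥1 edge.
0 → 4 → 11 → 5 → 6 → 10 → 0 — yes.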